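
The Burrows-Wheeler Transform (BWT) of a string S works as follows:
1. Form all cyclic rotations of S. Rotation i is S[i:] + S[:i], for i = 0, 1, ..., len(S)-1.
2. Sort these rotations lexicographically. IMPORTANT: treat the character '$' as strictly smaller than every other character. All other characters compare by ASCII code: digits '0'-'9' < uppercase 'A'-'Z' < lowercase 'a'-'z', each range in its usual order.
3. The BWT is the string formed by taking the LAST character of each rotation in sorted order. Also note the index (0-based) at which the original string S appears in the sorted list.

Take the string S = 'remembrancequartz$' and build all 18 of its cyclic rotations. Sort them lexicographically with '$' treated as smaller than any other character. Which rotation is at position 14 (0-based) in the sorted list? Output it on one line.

Answer: rtz$remembrancequa

Derivation:
All 18 rotations (rotation i = S[i:]+S[:i]):
  rot[0] = remembrancequartz$
  rot[1] = emembrancequartz$r
  rot[2] = membrancequartz$re
  rot[3] = embrancequartz$rem
  rot[4] = mbrancequartz$reme
  rot[5] = brancequartz$remem
  rot[6] = rancequartz$rememb
  rot[7] = ancequartz$remembr
  rot[8] = ncequartz$remembra
  rot[9] = cequartz$remembran
  rot[10] = equartz$remembranc
  rot[11] = quartz$remembrance
  rot[12] = uartz$remembranceq
  rot[13] = artz$remembrancequ
  rot[14] = rtz$remembrancequa
  rot[15] = tz$remembrancequar
  rot[16] = z$remembrancequart
  rot[17] = $remembrancequartz
Sorted (with $ < everything):
  sorted[0] = $remembrancequartz
  sorted[1] = ancequartz$remembr
  sorted[2] = artz$remembrancequ
  sorted[3] = brancequartz$remem
  sorted[4] = cequartz$remembran
  sorted[5] = embrancequartz$rem
  sorted[6] = emembrancequartz$r
  sorted[7] = equartz$remembranc
  sorted[8] = mbrancequartz$reme
  sorted[9] = membrancequartz$re
  sorted[10] = ncequartz$remembra
  sorted[11] = quartz$remembrance
  sorted[12] = rancequartz$rememb
  sorted[13] = remembrancequartz$
  sorted[14] = rtz$remembrancequa
  sorted[15] = tz$remembrancequar
  sorted[16] = uartz$remembranceq
  sorted[17] = z$remembrancequart
sorted[14] = rtz$remembrancequa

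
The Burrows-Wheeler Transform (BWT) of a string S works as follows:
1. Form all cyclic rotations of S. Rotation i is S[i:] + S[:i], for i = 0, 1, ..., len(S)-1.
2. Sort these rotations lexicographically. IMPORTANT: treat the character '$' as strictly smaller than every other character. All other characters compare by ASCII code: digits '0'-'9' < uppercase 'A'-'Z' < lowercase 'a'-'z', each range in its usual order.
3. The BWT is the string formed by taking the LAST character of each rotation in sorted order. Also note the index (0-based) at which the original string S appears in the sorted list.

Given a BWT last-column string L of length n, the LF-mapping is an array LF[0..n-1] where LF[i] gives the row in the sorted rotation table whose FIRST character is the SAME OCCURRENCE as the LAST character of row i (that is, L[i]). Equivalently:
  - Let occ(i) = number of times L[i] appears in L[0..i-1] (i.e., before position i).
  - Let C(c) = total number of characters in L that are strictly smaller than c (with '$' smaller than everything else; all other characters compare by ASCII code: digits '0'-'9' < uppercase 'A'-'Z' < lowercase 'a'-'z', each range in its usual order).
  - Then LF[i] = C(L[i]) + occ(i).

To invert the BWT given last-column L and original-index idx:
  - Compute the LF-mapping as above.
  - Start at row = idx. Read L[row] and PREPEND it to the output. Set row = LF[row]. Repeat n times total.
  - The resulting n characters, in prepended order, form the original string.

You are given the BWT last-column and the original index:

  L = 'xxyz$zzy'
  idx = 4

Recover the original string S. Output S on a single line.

Answer: yzzzyxx$

Derivation:
LF mapping: 1 2 3 5 0 6 7 4
Walk LF starting at row 4, prepending L[row]:
  step 1: row=4, L[4]='$', prepend. Next row=LF[4]=0
  step 2: row=0, L[0]='x', prepend. Next row=LF[0]=1
  step 3: row=1, L[1]='x', prepend. Next row=LF[1]=2
  step 4: row=2, L[2]='y', prepend. Next row=LF[2]=3
  step 5: row=3, L[3]='z', prepend. Next row=LF[3]=5
  step 6: row=5, L[5]='z', prepend. Next row=LF[5]=6
  step 7: row=6, L[6]='z', prepend. Next row=LF[6]=7
  step 8: row=7, L[7]='y', prepend. Next row=LF[7]=4
Reversed output: yzzzyxx$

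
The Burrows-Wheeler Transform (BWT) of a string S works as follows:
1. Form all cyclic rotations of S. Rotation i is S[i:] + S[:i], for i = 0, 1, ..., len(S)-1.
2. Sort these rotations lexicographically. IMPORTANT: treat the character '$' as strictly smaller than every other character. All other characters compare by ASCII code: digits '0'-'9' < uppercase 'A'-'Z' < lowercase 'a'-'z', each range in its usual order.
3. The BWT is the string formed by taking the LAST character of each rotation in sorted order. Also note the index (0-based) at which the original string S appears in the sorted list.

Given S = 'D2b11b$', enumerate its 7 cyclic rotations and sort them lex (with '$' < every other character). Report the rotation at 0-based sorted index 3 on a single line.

Answer: 2b11b$D

Derivation:
All 7 rotations (rotation i = S[i:]+S[:i]):
  rot[0] = D2b11b$
  rot[1] = 2b11b$D
  rot[2] = b11b$D2
  rot[3] = 11b$D2b
  rot[4] = 1b$D2b1
  rot[5] = b$D2b11
  rot[6] = $D2b11b
Sorted (with $ < everything):
  sorted[0] = $D2b11b
  sorted[1] = 11b$D2b
  sorted[2] = 1b$D2b1
  sorted[3] = 2b11b$D
  sorted[4] = D2b11b$
  sorted[5] = b$D2b11
  sorted[6] = b11b$D2
sorted[3] = 2b11b$D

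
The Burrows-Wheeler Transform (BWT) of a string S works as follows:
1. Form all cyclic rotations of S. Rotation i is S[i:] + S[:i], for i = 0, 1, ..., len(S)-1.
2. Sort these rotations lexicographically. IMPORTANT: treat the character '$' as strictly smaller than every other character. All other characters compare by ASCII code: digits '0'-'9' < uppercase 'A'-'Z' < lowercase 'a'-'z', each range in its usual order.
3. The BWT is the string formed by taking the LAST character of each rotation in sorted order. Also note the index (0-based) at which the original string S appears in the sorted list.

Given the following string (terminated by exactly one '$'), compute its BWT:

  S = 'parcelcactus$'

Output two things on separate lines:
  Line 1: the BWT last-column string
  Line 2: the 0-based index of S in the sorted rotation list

All 13 rotations (rotation i = S[i:]+S[:i]):
  rot[0] = parcelcactus$
  rot[1] = arcelcactus$p
  rot[2] = rcelcactus$pa
  rot[3] = celcactus$par
  rot[4] = elcactus$parc
  rot[5] = lcactus$parce
  rot[6] = cactus$parcel
  rot[7] = actus$parcelc
  rot[8] = ctus$parcelca
  rot[9] = tus$parcelcac
  rot[10] = us$parcelcact
  rot[11] = s$parcelcactu
  rot[12] = $parcelcactus
Sorted (with $ < everything):
  sorted[0] = $parcelcactus  (last char: 's')
  sorted[1] = actus$parcelc  (last char: 'c')
  sorted[2] = arcelcactus$p  (last char: 'p')
  sorted[3] = cactus$parcel  (last char: 'l')
  sorted[4] = celcactus$par  (last char: 'r')
  sorted[5] = ctus$parcelca  (last char: 'a')
  sorted[6] = elcactus$parc  (last char: 'c')
  sorted[7] = lcactus$parce  (last char: 'e')
  sorted[8] = parcelcactus$  (last char: '$')
  sorted[9] = rcelcactus$pa  (last char: 'a')
  sorted[10] = s$parcelcactu  (last char: 'u')
  sorted[11] = tus$parcelcac  (last char: 'c')
  sorted[12] = us$parcelcact  (last char: 't')
Last column: scplrace$auct
Original string S is at sorted index 8

Answer: scplrace$auct
8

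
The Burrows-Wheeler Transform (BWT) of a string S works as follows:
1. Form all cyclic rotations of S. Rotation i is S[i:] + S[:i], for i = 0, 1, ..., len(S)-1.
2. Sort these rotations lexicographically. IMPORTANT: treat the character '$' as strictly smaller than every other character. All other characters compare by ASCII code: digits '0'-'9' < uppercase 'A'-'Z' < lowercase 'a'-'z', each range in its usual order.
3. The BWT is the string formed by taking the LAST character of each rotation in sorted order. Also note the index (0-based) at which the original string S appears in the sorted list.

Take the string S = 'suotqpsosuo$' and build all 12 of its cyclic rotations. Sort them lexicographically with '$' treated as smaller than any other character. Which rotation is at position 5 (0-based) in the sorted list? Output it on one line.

Answer: qpsosuo$suot

Derivation:
All 12 rotations (rotation i = S[i:]+S[:i]):
  rot[0] = suotqpsosuo$
  rot[1] = uotqpsosuo$s
  rot[2] = otqpsosuo$su
  rot[3] = tqpsosuo$suo
  rot[4] = qpsosuo$suot
  rot[5] = psosuo$suotq
  rot[6] = sosuo$suotqp
  rot[7] = osuo$suotqps
  rot[8] = suo$suotqpso
  rot[9] = uo$suotqpsos
  rot[10] = o$suotqpsosu
  rot[11] = $suotqpsosuo
Sorted (with $ < everything):
  sorted[0] = $suotqpsosuo
  sorted[1] = o$suotqpsosu
  sorted[2] = osuo$suotqps
  sorted[3] = otqpsosuo$su
  sorted[4] = psosuo$suotq
  sorted[5] = qpsosuo$suot
  sorted[6] = sosuo$suotqp
  sorted[7] = suo$suotqpso
  sorted[8] = suotqpsosuo$
  sorted[9] = tqpsosuo$suo
  sorted[10] = uo$suotqpsos
  sorted[11] = uotqpsosuo$s
sorted[5] = qpsosuo$suot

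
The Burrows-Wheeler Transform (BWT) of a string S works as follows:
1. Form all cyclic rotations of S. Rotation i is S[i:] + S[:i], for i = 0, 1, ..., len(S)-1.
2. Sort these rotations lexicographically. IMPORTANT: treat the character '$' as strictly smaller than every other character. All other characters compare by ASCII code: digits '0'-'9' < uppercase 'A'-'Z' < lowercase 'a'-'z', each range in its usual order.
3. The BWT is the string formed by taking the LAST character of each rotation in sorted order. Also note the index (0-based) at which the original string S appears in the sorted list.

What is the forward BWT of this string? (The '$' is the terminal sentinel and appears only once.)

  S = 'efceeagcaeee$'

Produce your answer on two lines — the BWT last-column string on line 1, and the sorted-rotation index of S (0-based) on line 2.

All 13 rotations (rotation i = S[i:]+S[:i]):
  rot[0] = efceeagcaeee$
  rot[1] = fceeagcaeee$e
  rot[2] = ceeagcaeee$ef
  rot[3] = eeagcaeee$efc
  rot[4] = eagcaeee$efce
  rot[5] = agcaeee$efcee
  rot[6] = gcaeee$efceea
  rot[7] = caeee$efceeag
  rot[8] = aeee$efceeagc
  rot[9] = eee$efceeagca
  rot[10] = ee$efceeagcae
  rot[11] = e$efceeagcaee
  rot[12] = $efceeagcaeee
Sorted (with $ < everything):
  sorted[0] = $efceeagcaeee  (last char: 'e')
  sorted[1] = aeee$efceeagc  (last char: 'c')
  sorted[2] = agcaeee$efcee  (last char: 'e')
  sorted[3] = caeee$efceeag  (last char: 'g')
  sorted[4] = ceeagcaeee$ef  (last char: 'f')
  sorted[5] = e$efceeagcaee  (last char: 'e')
  sorted[6] = eagcaeee$efce  (last char: 'e')
  sorted[7] = ee$efceeagcae  (last char: 'e')
  sorted[8] = eeagcaeee$efc  (last char: 'c')
  sorted[9] = eee$efceeagca  (last char: 'a')
  sorted[10] = efceeagcaeee$  (last char: '$')
  sorted[11] = fceeagcaeee$e  (last char: 'e')
  sorted[12] = gcaeee$efceea  (last char: 'a')
Last column: ecegfeeeca$ea
Original string S is at sorted index 10

Answer: ecegfeeeca$ea
10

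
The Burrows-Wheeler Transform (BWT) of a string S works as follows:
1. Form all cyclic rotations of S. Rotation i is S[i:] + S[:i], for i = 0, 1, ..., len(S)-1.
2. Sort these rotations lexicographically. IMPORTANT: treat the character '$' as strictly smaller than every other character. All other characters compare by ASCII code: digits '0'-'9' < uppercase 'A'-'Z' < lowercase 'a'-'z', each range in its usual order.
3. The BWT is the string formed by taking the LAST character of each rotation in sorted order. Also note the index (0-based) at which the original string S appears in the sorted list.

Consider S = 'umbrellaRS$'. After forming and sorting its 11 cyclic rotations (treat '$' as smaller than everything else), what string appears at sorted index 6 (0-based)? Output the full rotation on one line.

All 11 rotations (rotation i = S[i:]+S[:i]):
  rot[0] = umbrellaRS$
  rot[1] = mbrellaRS$u
  rot[2] = brellaRS$um
  rot[3] = rellaRS$umb
  rot[4] = ellaRS$umbr
  rot[5] = llaRS$umbre
  rot[6] = laRS$umbrel
  rot[7] = aRS$umbrell
  rot[8] = RS$umbrella
  rot[9] = S$umbrellaR
  rot[10] = $umbrellaRS
Sorted (with $ < everything):
  sorted[0] = $umbrellaRS
  sorted[1] = RS$umbrella
  sorted[2] = S$umbrellaR
  sorted[3] = aRS$umbrell
  sorted[4] = brellaRS$um
  sorted[5] = ellaRS$umbr
  sorted[6] = laRS$umbrel
  sorted[7] = llaRS$umbre
  sorted[8] = mbrellaRS$u
  sorted[9] = rellaRS$umb
  sorted[10] = umbrellaRS$
sorted[6] = laRS$umbrel

Answer: laRS$umbrel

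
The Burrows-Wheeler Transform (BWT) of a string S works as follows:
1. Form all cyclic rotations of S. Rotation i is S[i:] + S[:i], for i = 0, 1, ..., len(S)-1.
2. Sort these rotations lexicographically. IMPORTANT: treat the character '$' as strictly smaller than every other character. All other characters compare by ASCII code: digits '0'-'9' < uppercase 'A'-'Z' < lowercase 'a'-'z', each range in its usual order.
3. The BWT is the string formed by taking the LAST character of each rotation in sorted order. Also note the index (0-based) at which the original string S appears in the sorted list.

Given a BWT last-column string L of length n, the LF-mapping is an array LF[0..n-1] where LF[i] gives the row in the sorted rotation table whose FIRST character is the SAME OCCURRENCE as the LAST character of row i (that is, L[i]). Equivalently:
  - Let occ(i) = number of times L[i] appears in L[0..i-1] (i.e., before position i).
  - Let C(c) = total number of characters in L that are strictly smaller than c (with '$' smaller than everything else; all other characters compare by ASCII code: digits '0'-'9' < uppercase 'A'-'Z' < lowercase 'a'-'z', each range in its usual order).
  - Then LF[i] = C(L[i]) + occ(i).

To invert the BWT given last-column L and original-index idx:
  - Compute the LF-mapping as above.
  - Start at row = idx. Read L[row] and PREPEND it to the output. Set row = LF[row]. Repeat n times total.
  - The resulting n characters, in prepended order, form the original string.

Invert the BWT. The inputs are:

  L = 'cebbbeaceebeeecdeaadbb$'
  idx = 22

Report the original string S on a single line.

LF mapping: 10 15 4 5 6 16 1 11 17 18 7 19 20 21 12 13 22 2 3 14 8 9 0
Walk LF starting at row 22, prepending L[row]:
  step 1: row=22, L[22]='$', prepend. Next row=LF[22]=0
  step 2: row=0, L[0]='c', prepend. Next row=LF[0]=10
  step 3: row=10, L[10]='b', prepend. Next row=LF[10]=7
  step 4: row=7, L[7]='c', prepend. Next row=LF[7]=11
  step 5: row=11, L[11]='e', prepend. Next row=LF[11]=19
  step 6: row=19, L[19]='d', prepend. Next row=LF[19]=14
  step 7: row=14, L[14]='c', prepend. Next row=LF[14]=12
  step 8: row=12, L[12]='e', prepend. Next row=LF[12]=20
  step 9: row=20, L[20]='b', prepend. Next row=LF[20]=8
  step 10: row=8, L[8]='e', prepend. Next row=LF[8]=17
  step 11: row=17, L[17]='a', prepend. Next row=LF[17]=2
  step 12: row=2, L[2]='b', prepend. Next row=LF[2]=4
  step 13: row=4, L[4]='b', prepend. Next row=LF[4]=6
  step 14: row=6, L[6]='a', prepend. Next row=LF[6]=1
  step 15: row=1, L[1]='e', prepend. Next row=LF[1]=15
  step 16: row=15, L[15]='d', prepend. Next row=LF[15]=13
  step 17: row=13, L[13]='e', prepend. Next row=LF[13]=21
  step 18: row=21, L[21]='b', prepend. Next row=LF[21]=9
  step 19: row=9, L[9]='e', prepend. Next row=LF[9]=18
  step 20: row=18, L[18]='a', prepend. Next row=LF[18]=3
  step 21: row=3, L[3]='b', prepend. Next row=LF[3]=5
  step 22: row=5, L[5]='e', prepend. Next row=LF[5]=16
  step 23: row=16, L[16]='e', prepend. Next row=LF[16]=22
Reversed output: eebaebedeabbaebecdecbc$

Answer: eebaebedeabbaebecdecbc$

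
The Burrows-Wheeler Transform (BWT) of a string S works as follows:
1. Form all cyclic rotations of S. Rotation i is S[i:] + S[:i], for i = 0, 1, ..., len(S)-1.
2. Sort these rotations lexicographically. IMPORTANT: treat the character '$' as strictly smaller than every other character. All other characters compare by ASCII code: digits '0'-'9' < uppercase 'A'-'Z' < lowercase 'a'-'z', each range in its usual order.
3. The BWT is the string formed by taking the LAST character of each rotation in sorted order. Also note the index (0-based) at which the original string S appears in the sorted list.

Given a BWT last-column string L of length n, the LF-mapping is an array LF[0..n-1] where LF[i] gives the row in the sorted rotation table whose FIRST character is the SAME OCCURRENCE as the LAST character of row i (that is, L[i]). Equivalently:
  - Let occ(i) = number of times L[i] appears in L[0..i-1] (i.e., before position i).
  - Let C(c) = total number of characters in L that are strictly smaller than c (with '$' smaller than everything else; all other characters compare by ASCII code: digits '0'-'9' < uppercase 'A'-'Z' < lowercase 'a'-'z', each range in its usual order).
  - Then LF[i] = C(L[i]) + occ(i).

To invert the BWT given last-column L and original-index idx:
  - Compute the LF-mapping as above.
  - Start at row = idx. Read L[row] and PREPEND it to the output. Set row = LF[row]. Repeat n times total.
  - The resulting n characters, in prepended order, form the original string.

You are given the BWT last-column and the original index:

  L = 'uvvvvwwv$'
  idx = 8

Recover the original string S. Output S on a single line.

LF mapping: 1 2 3 4 5 7 8 6 0
Walk LF starting at row 8, prepending L[row]:
  step 1: row=8, L[8]='$', prepend. Next row=LF[8]=0
  step 2: row=0, L[0]='u', prepend. Next row=LF[0]=1
  step 3: row=1, L[1]='v', prepend. Next row=LF[1]=2
  step 4: row=2, L[2]='v', prepend. Next row=LF[2]=3
  step 5: row=3, L[3]='v', prepend. Next row=LF[3]=4
  step 6: row=4, L[4]='v', prepend. Next row=LF[4]=5
  step 7: row=5, L[5]='w', prepend. Next row=LF[5]=7
  step 8: row=7, L[7]='v', prepend. Next row=LF[7]=6
  step 9: row=6, L[6]='w', prepend. Next row=LF[6]=8
Reversed output: wvwvvvvu$

Answer: wvwvvvvu$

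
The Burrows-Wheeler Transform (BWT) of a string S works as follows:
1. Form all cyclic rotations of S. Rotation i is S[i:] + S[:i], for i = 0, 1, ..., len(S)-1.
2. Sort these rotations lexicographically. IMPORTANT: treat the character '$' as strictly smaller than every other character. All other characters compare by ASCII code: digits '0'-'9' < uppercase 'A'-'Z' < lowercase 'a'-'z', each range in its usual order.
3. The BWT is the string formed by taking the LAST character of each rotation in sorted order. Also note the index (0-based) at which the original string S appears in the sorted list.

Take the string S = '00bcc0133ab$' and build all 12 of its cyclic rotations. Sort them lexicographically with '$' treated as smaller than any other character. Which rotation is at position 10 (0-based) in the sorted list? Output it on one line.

All 12 rotations (rotation i = S[i:]+S[:i]):
  rot[0] = 00bcc0133ab$
  rot[1] = 0bcc0133ab$0
  rot[2] = bcc0133ab$00
  rot[3] = cc0133ab$00b
  rot[4] = c0133ab$00bc
  rot[5] = 0133ab$00bcc
  rot[6] = 133ab$00bcc0
  rot[7] = 33ab$00bcc01
  rot[8] = 3ab$00bcc013
  rot[9] = ab$00bcc0133
  rot[10] = b$00bcc0133a
  rot[11] = $00bcc0133ab
Sorted (with $ < everything):
  sorted[0] = $00bcc0133ab
  sorted[1] = 00bcc0133ab$
  sorted[2] = 0133ab$00bcc
  sorted[3] = 0bcc0133ab$0
  sorted[4] = 133ab$00bcc0
  sorted[5] = 33ab$00bcc01
  sorted[6] = 3ab$00bcc013
  sorted[7] = ab$00bcc0133
  sorted[8] = b$00bcc0133a
  sorted[9] = bcc0133ab$00
  sorted[10] = c0133ab$00bc
  sorted[11] = cc0133ab$00b
sorted[10] = c0133ab$00bc

Answer: c0133ab$00bc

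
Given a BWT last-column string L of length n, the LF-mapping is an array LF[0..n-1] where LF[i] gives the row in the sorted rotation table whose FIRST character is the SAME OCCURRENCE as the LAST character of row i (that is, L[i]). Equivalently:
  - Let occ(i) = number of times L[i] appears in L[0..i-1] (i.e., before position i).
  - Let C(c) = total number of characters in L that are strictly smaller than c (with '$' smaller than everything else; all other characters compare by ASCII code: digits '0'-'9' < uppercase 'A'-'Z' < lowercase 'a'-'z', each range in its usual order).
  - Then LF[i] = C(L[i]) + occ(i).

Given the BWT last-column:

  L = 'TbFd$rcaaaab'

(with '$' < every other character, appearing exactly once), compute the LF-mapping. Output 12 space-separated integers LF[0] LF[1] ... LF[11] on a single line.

Answer: 2 7 1 10 0 11 9 3 4 5 6 8

Derivation:
Char counts: '$':1, 'F':1, 'T':1, 'a':4, 'b':2, 'c':1, 'd':1, 'r':1
C (first-col start): C('$')=0, C('F')=1, C('T')=2, C('a')=3, C('b')=7, C('c')=9, C('d')=10, C('r')=11
L[0]='T': occ=0, LF[0]=C('T')+0=2+0=2
L[1]='b': occ=0, LF[1]=C('b')+0=7+0=7
L[2]='F': occ=0, LF[2]=C('F')+0=1+0=1
L[3]='d': occ=0, LF[3]=C('d')+0=10+0=10
L[4]='$': occ=0, LF[4]=C('$')+0=0+0=0
L[5]='r': occ=0, LF[5]=C('r')+0=11+0=11
L[6]='c': occ=0, LF[6]=C('c')+0=9+0=9
L[7]='a': occ=0, LF[7]=C('a')+0=3+0=3
L[8]='a': occ=1, LF[8]=C('a')+1=3+1=4
L[9]='a': occ=2, LF[9]=C('a')+2=3+2=5
L[10]='a': occ=3, LF[10]=C('a')+3=3+3=6
L[11]='b': occ=1, LF[11]=C('b')+1=7+1=8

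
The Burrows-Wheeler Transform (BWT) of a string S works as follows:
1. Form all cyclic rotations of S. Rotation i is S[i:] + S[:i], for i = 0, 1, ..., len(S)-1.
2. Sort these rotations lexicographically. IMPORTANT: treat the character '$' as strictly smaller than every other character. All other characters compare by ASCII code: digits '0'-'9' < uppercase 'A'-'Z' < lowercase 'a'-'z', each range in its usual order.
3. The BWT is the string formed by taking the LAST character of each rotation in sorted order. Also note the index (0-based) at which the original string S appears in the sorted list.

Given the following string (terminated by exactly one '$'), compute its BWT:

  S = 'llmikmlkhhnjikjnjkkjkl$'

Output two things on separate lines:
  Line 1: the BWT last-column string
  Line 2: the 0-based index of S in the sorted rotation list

Answer: lkhjmnnkklkijjikm$llkhj
17

Derivation:
All 23 rotations (rotation i = S[i:]+S[:i]):
  rot[0] = llmikmlkhhnjikjnjkkjkl$
  rot[1] = lmikmlkhhnjikjnjkkjkl$l
  rot[2] = mikmlkhhnjikjnjkkjkl$ll
  rot[3] = ikmlkhhnjikjnjkkjkl$llm
  rot[4] = kmlkhhnjikjnjkkjkl$llmi
  rot[5] = mlkhhnjikjnjkkjkl$llmik
  rot[6] = lkhhnjikjnjkkjkl$llmikm
  rot[7] = khhnjikjnjkkjkl$llmikml
  rot[8] = hhnjikjnjkkjkl$llmikmlk
  rot[9] = hnjikjnjkkjkl$llmikmlkh
  rot[10] = njikjnjkkjkl$llmikmlkhh
  rot[11] = jikjnjkkjkl$llmikmlkhhn
  rot[12] = ikjnjkkjkl$llmikmlkhhnj
  rot[13] = kjnjkkjkl$llmikmlkhhnji
  rot[14] = jnjkkjkl$llmikmlkhhnjik
  rot[15] = njkkjkl$llmikmlkhhnjikj
  rot[16] = jkkjkl$llmikmlkhhnjikjn
  rot[17] = kkjkl$llmikmlkhhnjikjnj
  rot[18] = kjkl$llmikmlkhhnjikjnjk
  rot[19] = jkl$llmikmlkhhnjikjnjkk
  rot[20] = kl$llmikmlkhhnjikjnjkkj
  rot[21] = l$llmikmlkhhnjikjnjkkjk
  rot[22] = $llmikmlkhhnjikjnjkkjkl
Sorted (with $ < everything):
  sorted[0] = $llmikmlkhhnjikjnjkkjkl  (last char: 'l')
  sorted[1] = hhnjikjnjkkjkl$llmikmlk  (last char: 'k')
  sorted[2] = hnjikjnjkkjkl$llmikmlkh  (last char: 'h')
  sorted[3] = ikjnjkkjkl$llmikmlkhhnj  (last char: 'j')
  sorted[4] = ikmlkhhnjikjnjkkjkl$llm  (last char: 'm')
  sorted[5] = jikjnjkkjkl$llmikmlkhhn  (last char: 'n')
  sorted[6] = jkkjkl$llmikmlkhhnjikjn  (last char: 'n')
  sorted[7] = jkl$llmikmlkhhnjikjnjkk  (last char: 'k')
  sorted[8] = jnjkkjkl$llmikmlkhhnjik  (last char: 'k')
  sorted[9] = khhnjikjnjkkjkl$llmikml  (last char: 'l')
  sorted[10] = kjkl$llmikmlkhhnjikjnjk  (last char: 'k')
  sorted[11] = kjnjkkjkl$llmikmlkhhnji  (last char: 'i')
  sorted[12] = kkjkl$llmikmlkhhnjikjnj  (last char: 'j')
  sorted[13] = kl$llmikmlkhhnjikjnjkkj  (last char: 'j')
  sorted[14] = kmlkhhnjikjnjkkjkl$llmi  (last char: 'i')
  sorted[15] = l$llmikmlkhhnjikjnjkkjk  (last char: 'k')
  sorted[16] = lkhhnjikjnjkkjkl$llmikm  (last char: 'm')
  sorted[17] = llmikmlkhhnjikjnjkkjkl$  (last char: '$')
  sorted[18] = lmikmlkhhnjikjnjkkjkl$l  (last char: 'l')
  sorted[19] = mikmlkhhnjikjnjkkjkl$ll  (last char: 'l')
  sorted[20] = mlkhhnjikjnjkkjkl$llmik  (last char: 'k')
  sorted[21] = njikjnjkkjkl$llmikmlkhh  (last char: 'h')
  sorted[22] = njkkjkl$llmikmlkhhnjikj  (last char: 'j')
Last column: lkhjmnnkklkijjikm$llkhj
Original string S is at sorted index 17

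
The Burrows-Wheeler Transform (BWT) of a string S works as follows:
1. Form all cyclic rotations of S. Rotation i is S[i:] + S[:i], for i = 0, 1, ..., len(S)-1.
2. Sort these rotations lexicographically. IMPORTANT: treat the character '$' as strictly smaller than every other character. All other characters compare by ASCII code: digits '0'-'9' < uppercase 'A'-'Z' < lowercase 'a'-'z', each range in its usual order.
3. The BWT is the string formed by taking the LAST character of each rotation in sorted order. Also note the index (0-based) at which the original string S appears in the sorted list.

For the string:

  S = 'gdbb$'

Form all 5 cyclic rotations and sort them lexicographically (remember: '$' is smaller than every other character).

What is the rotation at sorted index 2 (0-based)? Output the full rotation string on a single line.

All 5 rotations (rotation i = S[i:]+S[:i]):
  rot[0] = gdbb$
  rot[1] = dbb$g
  rot[2] = bb$gd
  rot[3] = b$gdb
  rot[4] = $gdbb
Sorted (with $ < everything):
  sorted[0] = $gdbb
  sorted[1] = b$gdb
  sorted[2] = bb$gd
  sorted[3] = dbb$g
  sorted[4] = gdbb$
sorted[2] = bb$gd

Answer: bb$gd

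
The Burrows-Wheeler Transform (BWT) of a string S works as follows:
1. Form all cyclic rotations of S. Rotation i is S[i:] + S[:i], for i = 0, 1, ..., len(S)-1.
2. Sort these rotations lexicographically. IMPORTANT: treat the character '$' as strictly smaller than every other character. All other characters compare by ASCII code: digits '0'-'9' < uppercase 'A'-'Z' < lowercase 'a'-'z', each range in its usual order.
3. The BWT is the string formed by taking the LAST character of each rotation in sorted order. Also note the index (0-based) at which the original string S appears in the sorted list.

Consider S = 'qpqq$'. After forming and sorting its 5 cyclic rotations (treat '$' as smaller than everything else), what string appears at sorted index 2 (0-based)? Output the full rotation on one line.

Answer: q$qpq

Derivation:
All 5 rotations (rotation i = S[i:]+S[:i]):
  rot[0] = qpqq$
  rot[1] = pqq$q
  rot[2] = qq$qp
  rot[3] = q$qpq
  rot[4] = $qpqq
Sorted (with $ < everything):
  sorted[0] = $qpqq
  sorted[1] = pqq$q
  sorted[2] = q$qpq
  sorted[3] = qpqq$
  sorted[4] = qq$qp
sorted[2] = q$qpq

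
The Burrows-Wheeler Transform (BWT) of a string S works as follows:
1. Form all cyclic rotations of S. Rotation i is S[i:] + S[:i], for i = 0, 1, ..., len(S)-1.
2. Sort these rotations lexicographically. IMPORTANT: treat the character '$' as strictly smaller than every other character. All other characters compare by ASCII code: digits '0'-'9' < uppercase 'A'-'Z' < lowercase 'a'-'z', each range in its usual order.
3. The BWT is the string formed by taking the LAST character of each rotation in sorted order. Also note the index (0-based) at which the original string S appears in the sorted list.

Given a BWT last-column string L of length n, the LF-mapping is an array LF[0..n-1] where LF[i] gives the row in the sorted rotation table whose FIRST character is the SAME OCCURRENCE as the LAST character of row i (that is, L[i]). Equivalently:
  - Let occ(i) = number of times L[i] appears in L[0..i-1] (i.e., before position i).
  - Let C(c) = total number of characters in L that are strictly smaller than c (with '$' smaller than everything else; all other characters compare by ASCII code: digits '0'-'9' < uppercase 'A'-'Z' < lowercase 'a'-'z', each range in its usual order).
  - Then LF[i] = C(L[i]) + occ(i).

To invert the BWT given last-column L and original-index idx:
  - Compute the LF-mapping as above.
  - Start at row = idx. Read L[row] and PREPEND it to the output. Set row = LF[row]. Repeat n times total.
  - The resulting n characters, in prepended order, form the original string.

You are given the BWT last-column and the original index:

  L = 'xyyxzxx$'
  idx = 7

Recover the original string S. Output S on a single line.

LF mapping: 1 5 6 2 7 3 4 0
Walk LF starting at row 7, prepending L[row]:
  step 1: row=7, L[7]='$', prepend. Next row=LF[7]=0
  step 2: row=0, L[0]='x', prepend. Next row=LF[0]=1
  step 3: row=1, L[1]='y', prepend. Next row=LF[1]=5
  step 4: row=5, L[5]='x', prepend. Next row=LF[5]=3
  step 5: row=3, L[3]='x', prepend. Next row=LF[3]=2
  step 6: row=2, L[2]='y', prepend. Next row=LF[2]=6
  step 7: row=6, L[6]='x', prepend. Next row=LF[6]=4
  step 8: row=4, L[4]='z', prepend. Next row=LF[4]=7
Reversed output: zxyxxyx$

Answer: zxyxxyx$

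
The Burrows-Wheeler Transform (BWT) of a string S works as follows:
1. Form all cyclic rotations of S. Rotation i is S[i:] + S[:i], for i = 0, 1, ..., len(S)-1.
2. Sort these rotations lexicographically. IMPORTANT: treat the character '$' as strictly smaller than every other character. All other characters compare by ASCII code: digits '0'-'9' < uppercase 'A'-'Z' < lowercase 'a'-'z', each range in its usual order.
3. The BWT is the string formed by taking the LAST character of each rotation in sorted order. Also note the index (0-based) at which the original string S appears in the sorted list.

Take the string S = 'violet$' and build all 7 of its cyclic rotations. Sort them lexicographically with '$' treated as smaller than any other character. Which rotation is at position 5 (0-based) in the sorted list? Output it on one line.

All 7 rotations (rotation i = S[i:]+S[:i]):
  rot[0] = violet$
  rot[1] = iolet$v
  rot[2] = olet$vi
  rot[3] = let$vio
  rot[4] = et$viol
  rot[5] = t$viole
  rot[6] = $violet
Sorted (with $ < everything):
  sorted[0] = $violet
  sorted[1] = et$viol
  sorted[2] = iolet$v
  sorted[3] = let$vio
  sorted[4] = olet$vi
  sorted[5] = t$viole
  sorted[6] = violet$
sorted[5] = t$viole

Answer: t$viole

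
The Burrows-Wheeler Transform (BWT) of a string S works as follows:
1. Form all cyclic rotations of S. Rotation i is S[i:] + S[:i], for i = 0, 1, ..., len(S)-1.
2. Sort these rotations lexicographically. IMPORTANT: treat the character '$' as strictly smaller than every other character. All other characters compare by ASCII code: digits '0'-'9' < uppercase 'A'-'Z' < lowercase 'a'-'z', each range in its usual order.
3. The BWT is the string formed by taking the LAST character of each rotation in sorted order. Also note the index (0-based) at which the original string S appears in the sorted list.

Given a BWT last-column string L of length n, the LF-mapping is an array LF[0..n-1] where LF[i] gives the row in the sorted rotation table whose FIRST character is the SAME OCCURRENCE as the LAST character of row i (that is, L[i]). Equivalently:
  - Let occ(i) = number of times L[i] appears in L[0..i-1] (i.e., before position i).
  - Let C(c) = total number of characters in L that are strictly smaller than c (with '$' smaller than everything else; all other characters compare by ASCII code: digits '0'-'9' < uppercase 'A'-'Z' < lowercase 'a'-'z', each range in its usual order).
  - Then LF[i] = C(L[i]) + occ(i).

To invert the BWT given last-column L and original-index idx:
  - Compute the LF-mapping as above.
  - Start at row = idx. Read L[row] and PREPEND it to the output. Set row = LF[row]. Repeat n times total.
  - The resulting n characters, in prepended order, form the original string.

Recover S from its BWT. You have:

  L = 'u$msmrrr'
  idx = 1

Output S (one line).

Answer: mmrsrru$

Derivation:
LF mapping: 7 0 1 6 2 3 4 5
Walk LF starting at row 1, prepending L[row]:
  step 1: row=1, L[1]='$', prepend. Next row=LF[1]=0
  step 2: row=0, L[0]='u', prepend. Next row=LF[0]=7
  step 3: row=7, L[7]='r', prepend. Next row=LF[7]=5
  step 4: row=5, L[5]='r', prepend. Next row=LF[5]=3
  step 5: row=3, L[3]='s', prepend. Next row=LF[3]=6
  step 6: row=6, L[6]='r', prepend. Next row=LF[6]=4
  step 7: row=4, L[4]='m', prepend. Next row=LF[4]=2
  step 8: row=2, L[2]='m', prepend. Next row=LF[2]=1
Reversed output: mmrsrru$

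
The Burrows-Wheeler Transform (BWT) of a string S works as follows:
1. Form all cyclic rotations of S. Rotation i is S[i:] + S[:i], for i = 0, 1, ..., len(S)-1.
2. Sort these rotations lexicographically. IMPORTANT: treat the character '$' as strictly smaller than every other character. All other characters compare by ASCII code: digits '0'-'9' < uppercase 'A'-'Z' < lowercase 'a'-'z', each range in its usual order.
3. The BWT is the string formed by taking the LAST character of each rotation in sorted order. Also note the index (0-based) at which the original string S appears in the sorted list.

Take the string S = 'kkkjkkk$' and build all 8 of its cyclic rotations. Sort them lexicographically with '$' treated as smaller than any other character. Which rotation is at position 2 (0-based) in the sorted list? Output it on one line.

Answer: k$kkkjkk

Derivation:
All 8 rotations (rotation i = S[i:]+S[:i]):
  rot[0] = kkkjkkk$
  rot[1] = kkjkkk$k
  rot[2] = kjkkk$kk
  rot[3] = jkkk$kkk
  rot[4] = kkk$kkkj
  rot[5] = kk$kkkjk
  rot[6] = k$kkkjkk
  rot[7] = $kkkjkkk
Sorted (with $ < everything):
  sorted[0] = $kkkjkkk
  sorted[1] = jkkk$kkk
  sorted[2] = k$kkkjkk
  sorted[3] = kjkkk$kk
  sorted[4] = kk$kkkjk
  sorted[5] = kkjkkk$k
  sorted[6] = kkk$kkkj
  sorted[7] = kkkjkkk$
sorted[2] = k$kkkjkk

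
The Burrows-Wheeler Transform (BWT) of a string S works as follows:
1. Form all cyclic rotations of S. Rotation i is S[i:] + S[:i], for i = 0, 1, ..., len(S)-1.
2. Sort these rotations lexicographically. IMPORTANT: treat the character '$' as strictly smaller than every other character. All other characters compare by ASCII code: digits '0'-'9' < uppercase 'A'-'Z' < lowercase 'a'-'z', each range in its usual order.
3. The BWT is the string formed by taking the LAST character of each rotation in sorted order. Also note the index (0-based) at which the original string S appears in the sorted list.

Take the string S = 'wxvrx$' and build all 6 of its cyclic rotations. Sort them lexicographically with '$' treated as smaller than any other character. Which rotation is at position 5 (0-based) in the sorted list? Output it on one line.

All 6 rotations (rotation i = S[i:]+S[:i]):
  rot[0] = wxvrx$
  rot[1] = xvrx$w
  rot[2] = vrx$wx
  rot[3] = rx$wxv
  rot[4] = x$wxvr
  rot[5] = $wxvrx
Sorted (with $ < everything):
  sorted[0] = $wxvrx
  sorted[1] = rx$wxv
  sorted[2] = vrx$wx
  sorted[3] = wxvrx$
  sorted[4] = x$wxvr
  sorted[5] = xvrx$w
sorted[5] = xvrx$w

Answer: xvrx$w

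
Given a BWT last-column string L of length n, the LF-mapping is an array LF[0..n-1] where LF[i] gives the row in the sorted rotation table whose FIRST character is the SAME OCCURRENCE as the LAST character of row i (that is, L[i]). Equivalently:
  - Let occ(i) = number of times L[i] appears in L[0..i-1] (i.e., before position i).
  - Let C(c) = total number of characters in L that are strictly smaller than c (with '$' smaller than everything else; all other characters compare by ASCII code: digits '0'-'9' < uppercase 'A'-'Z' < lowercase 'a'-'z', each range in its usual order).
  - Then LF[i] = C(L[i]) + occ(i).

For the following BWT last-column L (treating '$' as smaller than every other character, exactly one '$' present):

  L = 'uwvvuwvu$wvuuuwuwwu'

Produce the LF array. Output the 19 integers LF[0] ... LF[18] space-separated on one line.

Char counts: '$':1, 'u':8, 'v':4, 'w':6
C (first-col start): C('$')=0, C('u')=1, C('v')=9, C('w')=13
L[0]='u': occ=0, LF[0]=C('u')+0=1+0=1
L[1]='w': occ=0, LF[1]=C('w')+0=13+0=13
L[2]='v': occ=0, LF[2]=C('v')+0=9+0=9
L[3]='v': occ=1, LF[3]=C('v')+1=9+1=10
L[4]='u': occ=1, LF[4]=C('u')+1=1+1=2
L[5]='w': occ=1, LF[5]=C('w')+1=13+1=14
L[6]='v': occ=2, LF[6]=C('v')+2=9+2=11
L[7]='u': occ=2, LF[7]=C('u')+2=1+2=3
L[8]='$': occ=0, LF[8]=C('$')+0=0+0=0
L[9]='w': occ=2, LF[9]=C('w')+2=13+2=15
L[10]='v': occ=3, LF[10]=C('v')+3=9+3=12
L[11]='u': occ=3, LF[11]=C('u')+3=1+3=4
L[12]='u': occ=4, LF[12]=C('u')+4=1+4=5
L[13]='u': occ=5, LF[13]=C('u')+5=1+5=6
L[14]='w': occ=3, LF[14]=C('w')+3=13+3=16
L[15]='u': occ=6, LF[15]=C('u')+6=1+6=7
L[16]='w': occ=4, LF[16]=C('w')+4=13+4=17
L[17]='w': occ=5, LF[17]=C('w')+5=13+5=18
L[18]='u': occ=7, LF[18]=C('u')+7=1+7=8

Answer: 1 13 9 10 2 14 11 3 0 15 12 4 5 6 16 7 17 18 8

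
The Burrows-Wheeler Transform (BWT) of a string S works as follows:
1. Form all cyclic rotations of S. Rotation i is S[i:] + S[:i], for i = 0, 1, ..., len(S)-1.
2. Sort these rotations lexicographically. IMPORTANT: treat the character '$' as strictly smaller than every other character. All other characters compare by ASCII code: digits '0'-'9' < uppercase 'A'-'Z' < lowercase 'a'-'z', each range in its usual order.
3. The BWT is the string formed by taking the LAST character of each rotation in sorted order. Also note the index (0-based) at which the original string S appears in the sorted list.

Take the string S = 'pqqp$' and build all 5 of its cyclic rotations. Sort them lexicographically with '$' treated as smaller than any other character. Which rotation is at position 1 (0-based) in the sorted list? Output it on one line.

All 5 rotations (rotation i = S[i:]+S[:i]):
  rot[0] = pqqp$
  rot[1] = qqp$p
  rot[2] = qp$pq
  rot[3] = p$pqq
  rot[4] = $pqqp
Sorted (with $ < everything):
  sorted[0] = $pqqp
  sorted[1] = p$pqq
  sorted[2] = pqqp$
  sorted[3] = qp$pq
  sorted[4] = qqp$p
sorted[1] = p$pqq

Answer: p$pqq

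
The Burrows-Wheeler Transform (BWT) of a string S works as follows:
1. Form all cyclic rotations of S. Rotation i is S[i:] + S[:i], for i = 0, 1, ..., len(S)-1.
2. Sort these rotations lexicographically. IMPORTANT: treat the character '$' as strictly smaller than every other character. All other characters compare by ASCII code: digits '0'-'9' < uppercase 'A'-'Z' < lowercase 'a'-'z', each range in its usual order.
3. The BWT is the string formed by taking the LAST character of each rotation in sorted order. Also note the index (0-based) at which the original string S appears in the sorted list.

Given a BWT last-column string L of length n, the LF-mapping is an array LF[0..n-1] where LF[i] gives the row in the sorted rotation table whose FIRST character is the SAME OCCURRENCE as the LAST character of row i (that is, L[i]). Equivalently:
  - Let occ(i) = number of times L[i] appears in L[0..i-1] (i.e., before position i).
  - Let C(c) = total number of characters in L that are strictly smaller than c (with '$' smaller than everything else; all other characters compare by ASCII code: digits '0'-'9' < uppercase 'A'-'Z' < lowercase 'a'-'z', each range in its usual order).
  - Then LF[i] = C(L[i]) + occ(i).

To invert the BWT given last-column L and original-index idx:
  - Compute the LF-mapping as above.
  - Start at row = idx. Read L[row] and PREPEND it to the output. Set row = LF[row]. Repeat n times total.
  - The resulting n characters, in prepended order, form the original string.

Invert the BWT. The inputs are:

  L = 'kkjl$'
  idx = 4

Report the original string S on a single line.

LF mapping: 2 3 1 4 0
Walk LF starting at row 4, prepending L[row]:
  step 1: row=4, L[4]='$', prepend. Next row=LF[4]=0
  step 2: row=0, L[0]='k', prepend. Next row=LF[0]=2
  step 3: row=2, L[2]='j', prepend. Next row=LF[2]=1
  step 4: row=1, L[1]='k', prepend. Next row=LF[1]=3
  step 5: row=3, L[3]='l', prepend. Next row=LF[3]=4
Reversed output: lkjk$

Answer: lkjk$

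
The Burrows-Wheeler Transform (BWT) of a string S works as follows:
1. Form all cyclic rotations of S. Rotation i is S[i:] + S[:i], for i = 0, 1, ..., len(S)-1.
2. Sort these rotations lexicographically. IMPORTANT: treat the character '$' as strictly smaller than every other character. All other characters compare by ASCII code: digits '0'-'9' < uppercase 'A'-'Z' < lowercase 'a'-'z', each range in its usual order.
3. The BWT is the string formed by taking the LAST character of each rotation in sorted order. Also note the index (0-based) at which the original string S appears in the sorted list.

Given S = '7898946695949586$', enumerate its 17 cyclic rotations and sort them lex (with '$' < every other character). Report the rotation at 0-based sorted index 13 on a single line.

Answer: 949586$7898946695

Derivation:
All 17 rotations (rotation i = S[i:]+S[:i]):
  rot[0] = 7898946695949586$
  rot[1] = 898946695949586$7
  rot[2] = 98946695949586$78
  rot[3] = 8946695949586$789
  rot[4] = 946695949586$7898
  rot[5] = 46695949586$78989
  rot[6] = 6695949586$789894
  rot[7] = 695949586$7898946
  rot[8] = 95949586$78989466
  rot[9] = 5949586$789894669
  rot[10] = 949586$7898946695
  rot[11] = 49586$78989466959
  rot[12] = 9586$789894669594
  rot[13] = 586$7898946695949
  rot[14] = 86$78989466959495
  rot[15] = 6$789894669594958
  rot[16] = $7898946695949586
Sorted (with $ < everything):
  sorted[0] = $7898946695949586
  sorted[1] = 46695949586$78989
  sorted[2] = 49586$78989466959
  sorted[3] = 586$7898946695949
  sorted[4] = 5949586$789894669
  sorted[5] = 6$789894669594958
  sorted[6] = 6695949586$789894
  sorted[7] = 695949586$7898946
  sorted[8] = 7898946695949586$
  sorted[9] = 86$78989466959495
  sorted[10] = 8946695949586$789
  sorted[11] = 898946695949586$7
  sorted[12] = 946695949586$7898
  sorted[13] = 949586$7898946695
  sorted[14] = 9586$789894669594
  sorted[15] = 95949586$78989466
  sorted[16] = 98946695949586$78
sorted[13] = 949586$7898946695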